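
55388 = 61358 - 5970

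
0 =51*0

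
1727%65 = 37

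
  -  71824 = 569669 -641493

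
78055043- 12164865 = 65890178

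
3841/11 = 3841/11  =  349.18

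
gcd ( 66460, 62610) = 10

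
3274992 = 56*58482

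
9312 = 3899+5413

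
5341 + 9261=14602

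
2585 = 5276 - 2691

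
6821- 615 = 6206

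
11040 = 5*2208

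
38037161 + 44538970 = 82576131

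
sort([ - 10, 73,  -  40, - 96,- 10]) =[ - 96  , - 40,- 10,-10,73] 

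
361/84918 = 361/84918 = 0.00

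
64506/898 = 71 + 374/449= 71.83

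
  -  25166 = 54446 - 79612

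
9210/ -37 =-249  +  3/37 = - 248.92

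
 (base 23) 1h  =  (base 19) 22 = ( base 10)40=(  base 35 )15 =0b101000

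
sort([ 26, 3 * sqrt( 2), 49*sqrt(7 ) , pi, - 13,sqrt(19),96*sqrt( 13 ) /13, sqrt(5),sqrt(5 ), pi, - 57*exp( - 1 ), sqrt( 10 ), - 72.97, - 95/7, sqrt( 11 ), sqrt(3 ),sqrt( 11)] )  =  [ - 72.97 , - 57*exp( - 1), - 95/7,-13, sqrt(3),  sqrt( 5),sqrt ( 5) , pi , pi,sqrt(10), sqrt( 11 ),sqrt (11 ),3*sqrt(2),sqrt( 19), 26,96*sqrt (13 )/13 , 49*sqrt( 7 )]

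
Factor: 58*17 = 2^1 *17^1*29^1 = 986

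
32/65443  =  32/65443 = 0.00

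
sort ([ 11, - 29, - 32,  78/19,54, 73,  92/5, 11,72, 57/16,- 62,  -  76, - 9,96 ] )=[-76, - 62,-32 , - 29, - 9 , 57/16, 78/19,11,  11, 92/5, 54, 72, 73,96]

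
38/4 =19/2 =9.50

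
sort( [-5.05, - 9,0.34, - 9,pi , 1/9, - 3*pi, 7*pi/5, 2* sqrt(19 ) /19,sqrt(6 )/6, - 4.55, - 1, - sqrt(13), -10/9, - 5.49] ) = [ -3*pi, - 9,  -  9, - 5.49, - 5.05 , - 4.55, - sqrt (13), - 10/9, - 1, 1/9, 0.34,sqrt(6)/6,2*sqrt( 19 )/19 , pi, 7*pi/5 ] 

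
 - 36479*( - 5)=182395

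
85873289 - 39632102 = 46241187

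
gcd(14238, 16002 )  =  126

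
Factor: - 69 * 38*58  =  -2^2*3^1*19^1*23^1*29^1 =- 152076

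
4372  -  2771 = 1601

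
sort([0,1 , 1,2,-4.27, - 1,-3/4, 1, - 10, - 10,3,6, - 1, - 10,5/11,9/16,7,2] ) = [ - 10, - 10,-10, - 4.27, - 1, - 1,-3/4  ,  0,5/11,9/16, 1,1,1,2,2,3,6,7] 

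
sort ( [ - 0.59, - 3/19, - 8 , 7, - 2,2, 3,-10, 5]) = [ - 10, - 8 , - 2, - 0.59,-3/19, 2, 3,5,7]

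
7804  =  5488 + 2316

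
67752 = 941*72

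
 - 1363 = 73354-74717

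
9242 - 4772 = 4470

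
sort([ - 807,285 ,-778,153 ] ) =[  -  807, - 778,153, 285 ]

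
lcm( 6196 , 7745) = 30980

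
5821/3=1940  +  1/3=1940.33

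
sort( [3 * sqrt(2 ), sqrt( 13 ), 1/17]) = [ 1/17, sqrt ( 13),3*sqrt(2 )]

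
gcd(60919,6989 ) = 1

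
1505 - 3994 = -2489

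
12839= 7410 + 5429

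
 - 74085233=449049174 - 523134407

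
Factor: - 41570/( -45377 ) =2^1*5^1 * 4157^1*45377^( - 1)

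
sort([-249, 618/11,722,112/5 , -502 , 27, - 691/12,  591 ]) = [ - 502, - 249,  -  691/12, 112/5,27,618/11,591,722 ] 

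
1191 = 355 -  - 836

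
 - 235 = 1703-1938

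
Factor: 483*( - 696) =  - 336168 = - 2^3*3^2 * 7^1* 23^1*29^1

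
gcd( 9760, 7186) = 2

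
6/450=1/75 = 0.01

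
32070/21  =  1527 + 1/7 = 1527.14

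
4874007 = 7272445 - 2398438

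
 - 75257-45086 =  - 120343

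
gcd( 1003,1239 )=59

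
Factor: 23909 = 23909^1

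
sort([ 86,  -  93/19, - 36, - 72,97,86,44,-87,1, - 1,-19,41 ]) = [ - 87, - 72 , - 36, - 19, - 93/19, - 1,1,41, 44  ,  86,86,97]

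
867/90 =289/30 = 9.63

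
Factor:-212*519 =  - 110028 = - 2^2*3^1 * 53^1*173^1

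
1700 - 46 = 1654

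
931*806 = 750386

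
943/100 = 943/100 = 9.43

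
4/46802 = 2/23401 = 0.00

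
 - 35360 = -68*520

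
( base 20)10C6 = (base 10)8246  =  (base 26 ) C54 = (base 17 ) 1B91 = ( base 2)10000000110110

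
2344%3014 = 2344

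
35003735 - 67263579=-32259844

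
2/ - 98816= - 1/49408 = -0.00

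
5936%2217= 1502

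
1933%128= 13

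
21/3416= 3/488  =  0.01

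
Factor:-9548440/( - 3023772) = 2387110/755943 = 2^1* 3^(  -  1) *5^1*11^1*29^( - 1)*8689^(-1 )*21701^1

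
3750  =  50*75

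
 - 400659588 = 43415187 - 444074775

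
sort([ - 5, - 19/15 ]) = [ - 5 , - 19/15 ] 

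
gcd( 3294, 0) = 3294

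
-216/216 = -1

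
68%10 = 8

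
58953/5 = 11790 + 3/5 = 11790.60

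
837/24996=279/8332 = 0.03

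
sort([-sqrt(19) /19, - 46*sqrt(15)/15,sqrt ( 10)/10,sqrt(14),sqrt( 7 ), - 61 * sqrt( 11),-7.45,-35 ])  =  [-61*sqrt( 11), - 35, - 46 * sqrt(15)/15, - 7.45, - sqrt( 19) /19,sqrt(10 ) /10, sqrt( 7),sqrt( 14)]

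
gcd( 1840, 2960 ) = 80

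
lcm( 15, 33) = 165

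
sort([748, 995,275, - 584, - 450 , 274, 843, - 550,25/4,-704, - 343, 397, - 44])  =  [ - 704, - 584,-550,  -  450, - 343,-44,25/4,274, 275,397 , 748, 843, 995]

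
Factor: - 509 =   -  509^1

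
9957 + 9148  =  19105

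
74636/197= 74636/197  =  378.86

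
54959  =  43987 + 10972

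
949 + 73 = 1022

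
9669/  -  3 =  - 3223 + 0/1 = -3223.00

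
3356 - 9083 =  - 5727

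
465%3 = 0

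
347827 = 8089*43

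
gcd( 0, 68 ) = 68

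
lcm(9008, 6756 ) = 27024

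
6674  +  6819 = 13493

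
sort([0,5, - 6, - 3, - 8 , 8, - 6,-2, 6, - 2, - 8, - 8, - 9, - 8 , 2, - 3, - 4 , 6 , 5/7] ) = [ - 9, - 8, - 8 , - 8, - 8, - 6, - 6, - 4, - 3,  -  3, - 2, - 2  ,  0, 5/7, 2, 5,  6, 6, 8 ] 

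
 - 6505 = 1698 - 8203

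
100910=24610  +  76300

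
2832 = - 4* ( - 708 )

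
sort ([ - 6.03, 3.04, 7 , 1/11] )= [ - 6.03, 1/11,3.04,7]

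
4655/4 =1163 + 3/4 = 1163.75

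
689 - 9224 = -8535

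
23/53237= 23/53237  =  0.00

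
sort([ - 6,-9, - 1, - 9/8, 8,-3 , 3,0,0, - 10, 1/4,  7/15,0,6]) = [ - 10, - 9, - 6 , -3 , - 9/8,-1, 0,  0, 0,1/4 , 7/15 , 3, 6, 8]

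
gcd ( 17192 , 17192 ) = 17192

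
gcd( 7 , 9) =1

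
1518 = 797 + 721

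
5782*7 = 40474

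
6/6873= 2/2291 = 0.00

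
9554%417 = 380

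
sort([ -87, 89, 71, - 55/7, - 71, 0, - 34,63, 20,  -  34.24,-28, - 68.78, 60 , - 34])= [ - 87,  -  71, - 68.78, - 34.24, - 34,-34, - 28, - 55/7, 0, 20, 60,63, 71 , 89]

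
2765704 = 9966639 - 7200935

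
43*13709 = 589487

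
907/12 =75  +  7/12 = 75.58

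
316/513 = 316/513 =0.62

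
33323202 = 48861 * 682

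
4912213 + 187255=5099468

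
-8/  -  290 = 4/145 = 0.03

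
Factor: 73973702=2^1*11^1*3362441^1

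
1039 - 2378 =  - 1339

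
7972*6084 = 48501648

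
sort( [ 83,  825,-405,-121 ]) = [-405,-121,83, 825]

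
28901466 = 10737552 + 18163914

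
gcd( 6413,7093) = 1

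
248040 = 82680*3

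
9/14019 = 3/4673 = 0.00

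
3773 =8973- 5200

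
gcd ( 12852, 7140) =1428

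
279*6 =1674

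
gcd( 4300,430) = 430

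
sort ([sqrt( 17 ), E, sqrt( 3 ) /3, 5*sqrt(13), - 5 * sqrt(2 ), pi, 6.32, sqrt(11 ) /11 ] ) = [ - 5*sqrt(2 ) , sqrt( 11)/11,sqrt(3) /3 , E, pi, sqrt( 17), 6.32, 5*sqrt(13 )]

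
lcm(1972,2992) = 86768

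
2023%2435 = 2023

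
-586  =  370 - 956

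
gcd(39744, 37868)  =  4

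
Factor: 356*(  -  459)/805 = - 2^2*3^3*5^( - 1) *7^( - 1 )*17^1 * 23^( - 1)*89^1= - 163404/805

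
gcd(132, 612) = 12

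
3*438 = 1314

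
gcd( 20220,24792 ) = 12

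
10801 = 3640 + 7161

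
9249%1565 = 1424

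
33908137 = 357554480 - 323646343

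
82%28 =26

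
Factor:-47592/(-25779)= 2^3*3^1*13^( - 1)  =  24/13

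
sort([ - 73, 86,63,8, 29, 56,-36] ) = [  -  73, - 36, 8,29, 56, 63, 86 ] 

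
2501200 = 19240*130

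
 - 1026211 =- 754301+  -271910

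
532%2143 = 532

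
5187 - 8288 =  - 3101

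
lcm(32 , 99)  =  3168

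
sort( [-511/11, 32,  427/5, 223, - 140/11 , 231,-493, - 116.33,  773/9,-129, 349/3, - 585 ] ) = [- 585,-493 , - 129, - 116.33,-511/11 , - 140/11, 32,427/5 , 773/9 , 349/3, 223, 231]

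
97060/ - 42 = -2311 +1/21=- 2310.95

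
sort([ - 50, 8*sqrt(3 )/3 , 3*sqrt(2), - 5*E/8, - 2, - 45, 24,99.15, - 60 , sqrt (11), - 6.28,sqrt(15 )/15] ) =[ - 60, -50,  -  45 , - 6.28, - 2, - 5*E/8, sqrt( 15 ) /15, sqrt(11 ), 3*sqrt(2 ), 8 * sqrt(3)/3, 24,99.15 ]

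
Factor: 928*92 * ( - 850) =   -  2^8* 5^2* 17^1*23^1*29^1 = - 72569600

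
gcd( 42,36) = 6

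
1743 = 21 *83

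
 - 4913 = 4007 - 8920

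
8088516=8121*996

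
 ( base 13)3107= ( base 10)6767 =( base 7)25505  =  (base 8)15157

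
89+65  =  154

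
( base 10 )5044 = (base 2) 1001110110100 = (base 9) 6824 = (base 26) 7C0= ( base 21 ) b94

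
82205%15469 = 4860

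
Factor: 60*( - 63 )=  - 2^2*3^3 *5^1*7^1=- 3780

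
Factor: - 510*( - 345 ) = 2^1 * 3^2*5^2*17^1 * 23^1 = 175950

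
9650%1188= 146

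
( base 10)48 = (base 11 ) 44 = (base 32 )1G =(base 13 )39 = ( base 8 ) 60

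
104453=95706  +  8747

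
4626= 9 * 514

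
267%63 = 15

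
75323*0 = 0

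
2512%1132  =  248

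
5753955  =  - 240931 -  - 5994886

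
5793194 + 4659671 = 10452865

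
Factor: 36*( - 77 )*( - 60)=2^4*3^3*5^1*7^1*11^1  =  166320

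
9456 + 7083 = 16539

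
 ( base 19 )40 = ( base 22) 3A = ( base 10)76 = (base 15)51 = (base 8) 114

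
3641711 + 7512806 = 11154517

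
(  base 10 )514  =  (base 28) IA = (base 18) 1AA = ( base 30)H4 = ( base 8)1002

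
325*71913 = 23371725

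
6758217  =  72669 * 93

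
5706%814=8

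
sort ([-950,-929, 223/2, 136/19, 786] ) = [ -950,-929,136/19,223/2,786 ] 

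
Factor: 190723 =13^1*17^1*863^1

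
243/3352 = 243/3352 = 0.07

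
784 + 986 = 1770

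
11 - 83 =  - 72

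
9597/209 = 45+192/209=45.92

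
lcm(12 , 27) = 108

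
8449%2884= 2681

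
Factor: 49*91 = 7^3*13^1=4459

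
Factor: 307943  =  293^1 * 1051^1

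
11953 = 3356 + 8597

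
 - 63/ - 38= 1 + 25/38 =1.66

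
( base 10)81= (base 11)74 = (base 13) 63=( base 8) 121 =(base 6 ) 213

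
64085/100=12817/20 = 640.85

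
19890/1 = 19890 = 19890.00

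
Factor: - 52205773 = - 52205773^1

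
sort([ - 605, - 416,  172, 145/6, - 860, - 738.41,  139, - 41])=[ - 860, - 738.41,  -  605, - 416, - 41,145/6, 139, 172 ]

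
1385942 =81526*17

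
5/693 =5/693 = 0.01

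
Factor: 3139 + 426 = 3565 = 5^1 * 23^1*31^1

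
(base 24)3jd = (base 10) 2197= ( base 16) 895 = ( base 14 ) B2D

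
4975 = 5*995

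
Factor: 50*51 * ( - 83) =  - 211650 = - 2^1*3^1*5^2*17^1*83^1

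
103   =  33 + 70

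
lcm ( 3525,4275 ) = 200925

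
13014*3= 39042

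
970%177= 85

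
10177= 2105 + 8072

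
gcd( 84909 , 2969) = 1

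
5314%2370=574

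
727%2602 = 727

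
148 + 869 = 1017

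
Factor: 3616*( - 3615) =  - 2^5 * 3^1*5^1*113^1* 241^1 = - 13071840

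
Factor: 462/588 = 2^( - 1)*7^(-1)*11^1 = 11/14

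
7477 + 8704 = 16181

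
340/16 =21 + 1/4 = 21.25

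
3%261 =3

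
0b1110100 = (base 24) 4K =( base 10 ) 116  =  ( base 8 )164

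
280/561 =280/561 = 0.50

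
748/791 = 748/791 = 0.95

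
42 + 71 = 113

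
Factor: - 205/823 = -5^1* 41^1*823^( - 1 )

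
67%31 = 5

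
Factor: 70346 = 2^1*17^1*2069^1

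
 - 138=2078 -2216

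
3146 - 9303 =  - 6157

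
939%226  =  35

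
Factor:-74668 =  - 2^2*11^1*1697^1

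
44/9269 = 44/9269 = 0.00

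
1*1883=1883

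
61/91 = 61/91=0.67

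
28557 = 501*57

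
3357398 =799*4202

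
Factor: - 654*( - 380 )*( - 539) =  - 2^3*3^1*5^1*7^2* 11^1*19^1 * 109^1=- 133952280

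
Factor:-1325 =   -  5^2*53^1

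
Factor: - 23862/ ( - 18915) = 82/65 = 2^1*5^( -1)*13^(-1)*41^1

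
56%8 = 0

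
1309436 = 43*30452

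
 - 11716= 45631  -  57347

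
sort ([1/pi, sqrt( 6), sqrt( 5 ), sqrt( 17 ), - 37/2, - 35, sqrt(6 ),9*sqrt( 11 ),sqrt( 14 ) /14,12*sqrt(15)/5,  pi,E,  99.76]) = [ - 35, - 37/2,sqrt(14 )/14,  1/pi,sqrt(5 ), sqrt(6),sqrt(6),E,pi,sqrt( 17 ) , 12*sqrt (15)/5, 9 * sqrt( 11 ),99.76 ]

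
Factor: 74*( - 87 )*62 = -399156=-2^2*3^1*29^1*31^1* 37^1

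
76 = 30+46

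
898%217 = 30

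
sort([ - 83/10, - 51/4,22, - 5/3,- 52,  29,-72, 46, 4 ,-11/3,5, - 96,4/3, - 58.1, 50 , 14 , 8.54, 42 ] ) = [ - 96,-72, - 58.1,  -  52, - 51/4, - 83/10, - 11/3,-5/3, 4/3, 4,5,8.54, 14,  22,  29, 42, 46, 50 ]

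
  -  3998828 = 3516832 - 7515660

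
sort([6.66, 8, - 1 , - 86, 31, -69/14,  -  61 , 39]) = [ - 86, - 61, - 69/14, - 1,6.66,8,31,39 ] 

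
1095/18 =60+5/6 = 60.83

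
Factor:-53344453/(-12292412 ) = 2^(-2 ) * 11^( - 1)*17^1*271^1*337^( - 1)*829^(-1)*11579^1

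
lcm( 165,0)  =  0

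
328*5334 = 1749552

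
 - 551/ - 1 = 551 + 0/1 = 551.00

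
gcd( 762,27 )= 3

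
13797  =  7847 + 5950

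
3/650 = 3/650 = 0.00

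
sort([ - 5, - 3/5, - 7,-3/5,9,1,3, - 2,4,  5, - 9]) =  [ - 9, - 7, - 5,- 2, - 3/5, - 3/5,1, 3, 4,5, 9]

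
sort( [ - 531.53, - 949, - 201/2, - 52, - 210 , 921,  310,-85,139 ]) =[ - 949,- 531.53,- 210 , - 201/2, - 85, - 52, 139,  310,921]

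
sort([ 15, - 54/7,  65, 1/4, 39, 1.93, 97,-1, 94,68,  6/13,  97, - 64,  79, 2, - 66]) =[ - 66, - 64, - 54/7, - 1,1/4,6/13, 1.93, 2, 15, 39, 65,68,  79, 94 , 97, 97]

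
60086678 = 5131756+54954922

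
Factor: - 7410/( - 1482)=5= 5^1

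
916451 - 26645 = 889806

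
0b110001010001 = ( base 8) 6121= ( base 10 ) 3153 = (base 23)5M2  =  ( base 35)2K3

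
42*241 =10122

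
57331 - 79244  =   - 21913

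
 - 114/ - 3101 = 114/3101 = 0.04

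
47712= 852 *56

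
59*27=1593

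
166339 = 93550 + 72789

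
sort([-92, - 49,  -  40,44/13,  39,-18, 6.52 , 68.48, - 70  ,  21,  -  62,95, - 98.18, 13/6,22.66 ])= [ - 98.18,  -  92, - 70,- 62,  -  49, - 40 , - 18, 13/6, 44/13, 6.52,21, 22.66, 39, 68.48, 95 ]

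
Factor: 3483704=2^3*7^2*8887^1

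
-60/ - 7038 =10/1173 = 0.01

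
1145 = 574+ 571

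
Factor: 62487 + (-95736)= -33249 = -3^1*11083^1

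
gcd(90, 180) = 90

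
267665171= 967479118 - 699813947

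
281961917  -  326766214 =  -44804297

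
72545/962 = 72545/962 = 75.41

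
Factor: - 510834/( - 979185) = 2^1*5^( - 1 )*19^1* 29^ ( - 1 )*2251^( - 1)*4481^1 = 170278/326395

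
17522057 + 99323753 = 116845810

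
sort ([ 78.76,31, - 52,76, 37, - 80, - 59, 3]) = [ - 80,-59,  -  52,3, 31, 37,76,78.76] 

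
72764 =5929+66835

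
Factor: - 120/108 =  - 10/9 = -  2^1*3^( - 2)*5^1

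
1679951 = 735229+944722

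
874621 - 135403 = 739218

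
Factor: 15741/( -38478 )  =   - 2^ ( - 1)* 3^2*11^( - 1 )= - 9/22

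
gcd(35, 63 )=7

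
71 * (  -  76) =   -  5396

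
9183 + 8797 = 17980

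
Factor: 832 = 2^6*13^1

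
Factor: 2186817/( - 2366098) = -2^( - 1)*3^1*7^(- 1)*23^1*41^1 * 773^1*169007^(  -  1)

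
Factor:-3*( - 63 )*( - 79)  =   - 14931 = -3^3 *7^1*79^1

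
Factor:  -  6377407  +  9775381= 3397974 = 2^1*3^1*23^1* 24623^1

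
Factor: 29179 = 29179^1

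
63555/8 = 63555/8  =  7944.38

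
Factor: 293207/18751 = 17^ (  -  1) * 1103^( - 1 )*293207^1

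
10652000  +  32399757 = 43051757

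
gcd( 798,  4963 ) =7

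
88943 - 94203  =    -  5260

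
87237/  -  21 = - 29079/7 =-4154.14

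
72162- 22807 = 49355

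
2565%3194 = 2565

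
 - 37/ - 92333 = 37/92333 =0.00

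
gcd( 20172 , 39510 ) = 6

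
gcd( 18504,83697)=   3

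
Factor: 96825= 3^1*5^2*1291^1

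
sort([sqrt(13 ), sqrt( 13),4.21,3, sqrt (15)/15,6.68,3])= [sqrt( 15 )/15,3, 3,sqrt(13 ),sqrt(13), 4.21,6.68] 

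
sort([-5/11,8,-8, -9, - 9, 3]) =[ - 9, - 9, - 8, - 5/11, 3, 8 ] 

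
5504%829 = 530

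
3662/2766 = 1831/1383 = 1.32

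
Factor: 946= 2^1 * 11^1 * 43^1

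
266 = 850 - 584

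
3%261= 3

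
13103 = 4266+8837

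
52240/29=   1801 + 11/29 = 1801.38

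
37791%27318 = 10473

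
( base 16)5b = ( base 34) 2n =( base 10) 91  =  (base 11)83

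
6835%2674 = 1487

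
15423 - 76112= - 60689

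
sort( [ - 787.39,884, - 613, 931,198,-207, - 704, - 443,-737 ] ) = [-787.39, - 737,  -  704, - 613, -443, - 207,198,884,931 ]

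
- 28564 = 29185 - 57749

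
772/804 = 193/201 = 0.96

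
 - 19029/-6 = 3171+1/2= 3171.50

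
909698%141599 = 60104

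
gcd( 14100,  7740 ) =60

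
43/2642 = 43/2642 = 0.02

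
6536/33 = 6536/33 = 198.06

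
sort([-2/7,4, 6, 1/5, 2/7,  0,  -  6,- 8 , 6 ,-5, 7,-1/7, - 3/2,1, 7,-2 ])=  [ - 8, - 6,-5, - 2,-3/2, - 2/7,-1/7, 0, 1/5,  2/7, 1, 4, 6,6, 7 , 7 ]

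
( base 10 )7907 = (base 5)223112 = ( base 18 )1675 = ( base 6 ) 100335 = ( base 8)17343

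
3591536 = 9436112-5844576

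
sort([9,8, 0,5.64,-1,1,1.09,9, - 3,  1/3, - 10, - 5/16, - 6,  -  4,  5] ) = [-10,-6,-4,-3,-1, - 5/16, 0,1/3,1, 1.09,5,5.64,8, 9,9 ]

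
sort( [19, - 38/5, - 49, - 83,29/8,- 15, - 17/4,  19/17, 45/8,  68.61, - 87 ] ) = [-87, - 83, - 49, - 15, - 38/5, - 17/4,19/17 , 29/8, 45/8, 19, 68.61] 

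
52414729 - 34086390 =18328339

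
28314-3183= 25131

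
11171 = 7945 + 3226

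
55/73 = 55/73 = 0.75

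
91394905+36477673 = 127872578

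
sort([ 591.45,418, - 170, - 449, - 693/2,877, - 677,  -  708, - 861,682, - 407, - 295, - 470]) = [ - 861, - 708,-677 , - 470,- 449, - 407 , - 693/2, - 295, - 170,418,591.45, 682, 877]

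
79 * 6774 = 535146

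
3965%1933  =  99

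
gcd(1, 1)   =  1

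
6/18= 1/3 = 0.33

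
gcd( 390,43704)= 6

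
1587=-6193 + 7780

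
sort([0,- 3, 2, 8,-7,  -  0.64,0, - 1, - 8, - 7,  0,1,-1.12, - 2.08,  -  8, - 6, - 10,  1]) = [-10, - 8, - 8 , -7,-7, - 6,-3,-2.08, - 1.12,- 1,- 0.64,0, 0, 0, 1, 1,  2,8 ]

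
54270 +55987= 110257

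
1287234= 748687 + 538547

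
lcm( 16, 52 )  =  208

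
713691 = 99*7209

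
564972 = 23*24564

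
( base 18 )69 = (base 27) 49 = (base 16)75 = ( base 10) 117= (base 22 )57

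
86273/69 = 1250 + 1/3 = 1250.33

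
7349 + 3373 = 10722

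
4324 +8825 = 13149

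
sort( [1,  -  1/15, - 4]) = [-4, - 1/15,1]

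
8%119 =8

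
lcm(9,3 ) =9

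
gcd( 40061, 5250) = 7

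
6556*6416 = 42063296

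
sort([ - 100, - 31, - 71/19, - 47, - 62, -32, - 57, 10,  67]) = [ - 100, - 62, - 57, - 47, - 32, - 31, - 71/19,  10,67] 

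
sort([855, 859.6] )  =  [855, 859.6] 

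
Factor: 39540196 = 2^2*9885049^1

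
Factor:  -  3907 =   -  3907^1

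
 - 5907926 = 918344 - 6826270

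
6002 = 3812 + 2190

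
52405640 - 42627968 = 9777672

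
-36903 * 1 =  - 36903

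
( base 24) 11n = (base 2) 1001101111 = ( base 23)142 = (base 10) 623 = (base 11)517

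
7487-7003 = 484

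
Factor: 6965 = 5^1 *7^1*199^1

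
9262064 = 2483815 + 6778249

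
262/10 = 131/5 = 26.20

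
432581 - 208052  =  224529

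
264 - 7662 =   -  7398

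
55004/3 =55004/3=18334.67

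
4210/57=73 + 49/57=73.86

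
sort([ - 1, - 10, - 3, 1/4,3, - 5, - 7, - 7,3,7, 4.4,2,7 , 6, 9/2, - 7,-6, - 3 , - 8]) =[ - 10, -8, - 7,  -  7, - 7,-6, - 5  , - 3, - 3, - 1,1/4,2, 3, 3 , 4.4, 9/2, 6, 7, 7 ]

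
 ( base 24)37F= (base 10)1911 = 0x777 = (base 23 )3e2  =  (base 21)470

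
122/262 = 61/131 =0.47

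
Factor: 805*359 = 5^1*7^1*23^1*359^1 = 288995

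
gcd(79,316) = 79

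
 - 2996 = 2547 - 5543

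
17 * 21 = 357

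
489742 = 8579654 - 8089912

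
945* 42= 39690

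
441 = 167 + 274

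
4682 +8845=13527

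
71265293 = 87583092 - 16317799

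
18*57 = 1026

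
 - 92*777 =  - 71484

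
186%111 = 75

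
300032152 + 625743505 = 925775657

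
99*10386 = 1028214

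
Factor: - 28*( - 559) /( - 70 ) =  - 2^1*5^(  -  1 )*13^1*43^1 = - 1118/5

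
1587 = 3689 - 2102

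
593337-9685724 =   -  9092387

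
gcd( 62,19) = 1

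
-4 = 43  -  47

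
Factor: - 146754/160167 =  - 2^1*3^1*7^ ( - 1 )*29^(-1 )*31^1 = - 186/203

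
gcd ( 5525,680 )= 85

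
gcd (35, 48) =1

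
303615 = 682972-379357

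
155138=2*77569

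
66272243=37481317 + 28790926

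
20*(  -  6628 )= -132560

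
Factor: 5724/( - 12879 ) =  - 4/9 = - 2^2 * 3^( - 2)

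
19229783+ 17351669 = 36581452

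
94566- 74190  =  20376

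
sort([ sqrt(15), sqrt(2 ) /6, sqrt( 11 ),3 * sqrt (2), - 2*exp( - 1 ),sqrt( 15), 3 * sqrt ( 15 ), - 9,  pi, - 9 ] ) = [ - 9,-9, - 2*exp ( - 1 ), sqrt( 2 ) /6, pi, sqrt( 11 ),sqrt( 15 ),  sqrt( 15), 3*sqrt( 2), 3*sqrt(15) ]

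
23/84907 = 23/84907 = 0.00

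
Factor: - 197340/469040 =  - 2^ ( - 2 )*3^1* 23^1*41^( - 1) = - 69/164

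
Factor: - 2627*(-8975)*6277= 147994869025 = 5^2 * 37^1*71^1*359^1*6277^1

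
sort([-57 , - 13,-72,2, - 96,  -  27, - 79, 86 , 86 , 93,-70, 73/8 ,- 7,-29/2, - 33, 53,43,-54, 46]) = [-96 ,-79,  -  72,  -  70, - 57  ,  -  54, - 33,-27,-29/2,-13, - 7, 2,73/8 , 43 , 46,53, 86,86,93] 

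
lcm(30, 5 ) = 30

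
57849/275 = 210+9/25 = 210.36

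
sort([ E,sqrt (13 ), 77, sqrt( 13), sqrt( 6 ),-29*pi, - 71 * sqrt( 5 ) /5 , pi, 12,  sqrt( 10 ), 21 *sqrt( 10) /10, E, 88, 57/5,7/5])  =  [ - 29 * pi, - 71*sqrt( 5 ) /5, 7/5, sqrt( 6), E, E, pi, sqrt( 10), sqrt( 13 ), sqrt( 13 ),  21*sqrt(10) /10,57/5, 12, 77, 88 ] 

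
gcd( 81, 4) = 1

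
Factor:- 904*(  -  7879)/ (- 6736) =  - 2^( -1) * 113^1*421^(-1)*7879^1 = -890327/842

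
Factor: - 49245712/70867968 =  - 3077857/4429248 =- 2^( - 6) *3^( - 1)*17^( - 1 )* 23^( - 1 )*29^1 * 59^( - 1)*211^1*503^1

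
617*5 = 3085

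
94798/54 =1755  +  14/27 = 1755.52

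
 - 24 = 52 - 76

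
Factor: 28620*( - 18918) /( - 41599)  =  2^3* 3^5*5^1*17^( - 1 )*53^1*1051^1 * 2447^( - 1 ) = 541433160/41599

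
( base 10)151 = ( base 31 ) 4R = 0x97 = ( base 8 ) 227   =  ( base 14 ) AB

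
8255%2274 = 1433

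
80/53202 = 40/26601 = 0.00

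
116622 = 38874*3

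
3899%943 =127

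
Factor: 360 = 2^3*3^2 * 5^1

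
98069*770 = 75513130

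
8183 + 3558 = 11741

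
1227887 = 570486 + 657401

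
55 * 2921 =160655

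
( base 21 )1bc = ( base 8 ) 1254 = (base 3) 221100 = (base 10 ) 684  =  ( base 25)129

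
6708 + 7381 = 14089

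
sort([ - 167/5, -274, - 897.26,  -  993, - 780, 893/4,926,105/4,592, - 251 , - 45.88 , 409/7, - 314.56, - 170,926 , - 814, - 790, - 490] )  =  [ - 993, - 897.26, - 814, - 790  ,-780, - 490, - 314.56, - 274, - 251,-170 , - 45.88, - 167/5,105/4, 409/7, 893/4 , 592,926,926]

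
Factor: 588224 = 2^6*7^1*13^1*101^1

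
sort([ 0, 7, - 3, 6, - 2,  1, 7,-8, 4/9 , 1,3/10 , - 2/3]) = [ - 8, - 3, - 2, - 2/3, 0, 3/10, 4/9,  1,  1, 6,7, 7]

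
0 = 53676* 0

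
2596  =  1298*2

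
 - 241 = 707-948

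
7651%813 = 334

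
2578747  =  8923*289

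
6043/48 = 6043/48 = 125.90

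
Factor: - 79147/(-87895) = 5^(- 1)*17579^( - 1)*79147^1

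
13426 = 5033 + 8393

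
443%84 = 23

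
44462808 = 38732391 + 5730417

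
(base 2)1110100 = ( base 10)116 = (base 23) 51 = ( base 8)164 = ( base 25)4g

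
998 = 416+582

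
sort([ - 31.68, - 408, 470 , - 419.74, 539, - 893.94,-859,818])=[ - 893.94, -859, - 419.74, - 408, - 31.68, 470,539,818] 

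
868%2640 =868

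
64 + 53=117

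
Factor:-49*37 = - 1813 = -7^2 * 37^1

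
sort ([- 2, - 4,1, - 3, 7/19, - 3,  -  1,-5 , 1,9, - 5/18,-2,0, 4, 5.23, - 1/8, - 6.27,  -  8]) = [ - 8 , -6.27,-5,  -  4, - 3,-3  ,-2, - 2, - 1, - 5/18, - 1/8, 0, 7/19, 1, 1, 4, 5.23,  9 ] 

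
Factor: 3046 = 2^1* 1523^1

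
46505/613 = 46505/613  =  75.86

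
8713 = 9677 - 964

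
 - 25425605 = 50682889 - 76108494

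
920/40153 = 920/40153 = 0.02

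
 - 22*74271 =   -  1633962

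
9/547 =9/547 = 0.02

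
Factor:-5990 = -2^1*5^1*599^1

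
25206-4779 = 20427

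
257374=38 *6773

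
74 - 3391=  - 3317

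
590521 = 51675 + 538846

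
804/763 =1 + 41/763 = 1.05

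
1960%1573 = 387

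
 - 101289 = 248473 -349762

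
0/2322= 0  =  0.00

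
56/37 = 56/37 = 1.51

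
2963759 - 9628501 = -6664742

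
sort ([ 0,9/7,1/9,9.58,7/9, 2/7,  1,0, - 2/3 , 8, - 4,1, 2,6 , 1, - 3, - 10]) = [ - 10, - 4, - 3, - 2/3 , 0,0, 1/9, 2/7 , 7/9,1,1,1 , 9/7 , 2,6 , 8,9.58]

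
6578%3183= 212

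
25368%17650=7718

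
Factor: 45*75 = 3375 = 3^3*5^3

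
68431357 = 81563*839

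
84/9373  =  12/1339 = 0.01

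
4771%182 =39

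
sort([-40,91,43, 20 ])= [ - 40,  20, 43, 91 ]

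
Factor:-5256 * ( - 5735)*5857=176548488120 = 2^3*3^2*5^1 * 31^1 * 37^1*73^1*5857^1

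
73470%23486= 3012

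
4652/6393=4652/6393 = 0.73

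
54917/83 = 54917/83 = 661.65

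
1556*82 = 127592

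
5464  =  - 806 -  - 6270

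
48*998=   47904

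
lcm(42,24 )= 168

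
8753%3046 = 2661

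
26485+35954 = 62439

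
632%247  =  138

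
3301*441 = 1455741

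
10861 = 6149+4712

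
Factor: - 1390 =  - 2^1*5^1*139^1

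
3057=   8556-5499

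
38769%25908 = 12861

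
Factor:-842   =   - 2^1*421^1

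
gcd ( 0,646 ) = 646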